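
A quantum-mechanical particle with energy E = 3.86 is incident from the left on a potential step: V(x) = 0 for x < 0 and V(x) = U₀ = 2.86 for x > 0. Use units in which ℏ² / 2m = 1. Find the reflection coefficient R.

The wavenumbers are k₁ = √(2mE)/ℏ = 1.965 on the left and k₂ = √(2m(E − U₀))/ℏ = 1.000 on the right.
Matching ψ and ψ′ at x = 0 gives r = (k₁ − k₂)/(k₁ + k₂), so R = r² = 0.1059 and T = 1 − R = 0.8941.

R = 0.106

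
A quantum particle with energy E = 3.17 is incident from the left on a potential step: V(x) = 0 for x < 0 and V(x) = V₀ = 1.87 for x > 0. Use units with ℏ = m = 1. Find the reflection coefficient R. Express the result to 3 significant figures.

The wavenumbers are k₁ = √(2mE)/ℏ = 2.518 on the left and k₂ = √(2m(E − V₀))/ℏ = 1.612 on the right.
Matching ψ and ψ′ at x = 0 gives r = (k₁ − k₂)/(k₁ + k₂), so R = r² = 0.04806 and T = 1 − R = 0.9519.

R = 0.0481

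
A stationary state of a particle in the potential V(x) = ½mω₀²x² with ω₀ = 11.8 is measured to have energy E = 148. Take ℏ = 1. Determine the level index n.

n = 12

Invert E_n = (n + ½)ℏω₀: n = E/ℏω₀ − ½ = 12.042, so n = 12.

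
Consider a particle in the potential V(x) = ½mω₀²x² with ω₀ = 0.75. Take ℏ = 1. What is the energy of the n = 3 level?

The oscillator eigenvalues are E_n = ℏω₀(n + ½), so E_3 = 0.75 × 3.5 = 2.625.

E = 2.63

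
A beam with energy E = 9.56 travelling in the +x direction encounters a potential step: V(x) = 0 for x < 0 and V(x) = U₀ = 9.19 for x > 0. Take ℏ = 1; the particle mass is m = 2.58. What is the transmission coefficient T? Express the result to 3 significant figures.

On each side the TISE gives plane waves with k = √(2m(E − V))/ℏ: k₁ = √(2·2.58·9.56) = 7.024, k₂ = √(2·2.58·0.37) = 1.382.
Continuity of ψ and ψ′ at the step yields the reflection amplitude r = (k₁ − k₂)/(k₁ + k₂) = 0.6712; thus R = |r|² = 0.4505, T = 0.5495.

T = 0.549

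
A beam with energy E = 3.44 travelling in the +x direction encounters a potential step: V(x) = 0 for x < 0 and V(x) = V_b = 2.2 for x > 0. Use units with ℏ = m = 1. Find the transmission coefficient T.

T = 0.938

On each side the TISE gives plane waves with k = √(2m(E − V))/ℏ: k₁ = √(2·1·3.44) = 2.623, k₂ = √(2·1·1.24) = 1.575.
Continuity of ψ and ψ′ at the step yields the reflection amplitude r = (k₁ − k₂)/(k₁ + k₂) = 0.2497; thus R = |r|² = 0.06235, T = 0.9377.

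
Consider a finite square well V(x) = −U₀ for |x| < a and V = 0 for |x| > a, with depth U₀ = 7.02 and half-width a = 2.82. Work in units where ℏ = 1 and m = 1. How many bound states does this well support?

The dimensionless depth is z₀ = a√(2mU₀)/ℏ = 2.82 × √(14.04) = 10.57.
A new bound state (alternating even/odd) appears each time z₀ passes a multiple of π/2, so N = ⌊2z₀/π⌋ + 1 = ⌊6.727⌋ + 1 = 7.

N = 7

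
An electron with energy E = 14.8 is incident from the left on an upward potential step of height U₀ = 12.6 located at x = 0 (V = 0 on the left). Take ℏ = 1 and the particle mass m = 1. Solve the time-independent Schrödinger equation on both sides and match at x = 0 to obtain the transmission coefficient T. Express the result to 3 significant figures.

On each side the TISE gives plane waves with k = √(2m(E − V))/ℏ: k₁ = √(2·1·14.8) = 5.441, k₂ = √(2·1·2.2) = 2.098.
Matching ψ and ψ′ at x = 0 gives r = (k₁ − k₂)/(k₁ + k₂), so R = r² = 0.1967 and T = 1 − R = 0.8033.

T = 0.803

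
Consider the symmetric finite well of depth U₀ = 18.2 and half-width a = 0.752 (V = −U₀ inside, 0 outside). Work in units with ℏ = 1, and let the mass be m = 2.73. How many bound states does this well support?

Define the well-strength parameter z₀ = (a/ℏ)√(2mU₀) = 0.752 × √(2·2.73·18.2) = 7.496.
A new bound state (alternating even/odd) appears each time z₀ passes a multiple of π/2, so N = ⌊2z₀/π⌋ + 1 = ⌊4.772⌋ + 1 = 5.

N = 5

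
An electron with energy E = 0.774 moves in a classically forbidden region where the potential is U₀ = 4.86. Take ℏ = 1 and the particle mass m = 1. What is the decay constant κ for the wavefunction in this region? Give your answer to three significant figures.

κ = 2.86

Since E < U₀ the TISE in this region is ψ'' = κ²ψ with κ = √(2m(U₀ − E))/ℏ.
κ = √(2 × 1 × 4.086) = 2.859.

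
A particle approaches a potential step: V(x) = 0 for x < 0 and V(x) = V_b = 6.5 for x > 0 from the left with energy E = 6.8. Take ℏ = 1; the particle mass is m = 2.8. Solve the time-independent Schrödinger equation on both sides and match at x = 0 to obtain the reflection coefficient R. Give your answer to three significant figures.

On each side the TISE gives plane waves with k = √(2m(E − V))/ℏ: k₁ = √(2·2.8·6.8) = 6.171, k₂ = √(2·2.8·0.3) = 1.296.
Continuity of ψ and ψ′ at the step yields the reflection amplitude r = (k₁ − k₂)/(k₁ + k₂) = 0.6528; thus R = |r|² = 0.4262, T = 0.5738.

R = 0.426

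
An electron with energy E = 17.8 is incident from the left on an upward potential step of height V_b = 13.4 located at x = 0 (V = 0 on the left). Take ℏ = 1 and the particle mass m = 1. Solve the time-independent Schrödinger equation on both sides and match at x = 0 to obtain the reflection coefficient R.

The wavenumbers are k₁ = √(2mE)/ℏ = 5.967 on the left and k₂ = √(2m(E − V_b))/ℏ = 2.966 on the right.
Matching ψ and ψ′ at x = 0 gives r = (k₁ − k₂)/(k₁ + k₂), so R = r² = 0.1128 and T = 1 − R = 0.8872.

R = 0.113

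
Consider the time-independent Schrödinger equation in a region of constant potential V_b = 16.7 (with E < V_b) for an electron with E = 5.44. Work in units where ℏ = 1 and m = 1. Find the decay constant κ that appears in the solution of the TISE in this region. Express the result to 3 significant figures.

κ = 4.75

Since E < V_b the TISE in this region is ψ'' = κ²ψ with κ = √(2m(V_b − E))/ℏ.
κ = √(2 × 1 × 11.26) = 4.746.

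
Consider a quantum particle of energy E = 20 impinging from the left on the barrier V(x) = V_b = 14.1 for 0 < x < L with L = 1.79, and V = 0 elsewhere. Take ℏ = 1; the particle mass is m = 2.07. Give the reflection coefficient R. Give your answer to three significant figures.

Above the barrier the interior wavenumber is k₂ = √(2m(E − V_b))/ℏ = 4.942, giving phase k₂L = 8.847.
T = [1 + V_b² sin²(k₂L) / (4E(E − V_b))]⁻¹ = 1/1.126 = 0.888.
R = 1 − T = 0.112.

R = 0.112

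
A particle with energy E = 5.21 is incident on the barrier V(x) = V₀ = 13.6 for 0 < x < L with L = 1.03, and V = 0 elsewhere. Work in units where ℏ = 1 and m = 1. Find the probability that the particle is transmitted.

Since E < V₀ the interior solution is evanescent with decay constant κ = √(2m(V₀ − E))/ℏ = 4.096.
κL = 4.219, sinh(κL) = 33.98.
The exact tunnelling result is T⁻¹ = 1 + V₀² sinh²(κL) / [4E(V₀ − E)] = 1223, so T = 0.000818.

T = 0.000818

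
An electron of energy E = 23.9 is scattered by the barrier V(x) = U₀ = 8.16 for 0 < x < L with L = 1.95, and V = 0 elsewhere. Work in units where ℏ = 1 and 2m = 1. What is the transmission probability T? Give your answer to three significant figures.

E > U₀: inside the barrier k₂ = √(2m(E − U₀))/ℏ = 3.967, k₂L = 7.736.
T = [1 + U₀² sin²(k₂L) / (4E(E − U₀))]⁻¹ = 1/1.044 = 0.958.

T = 0.958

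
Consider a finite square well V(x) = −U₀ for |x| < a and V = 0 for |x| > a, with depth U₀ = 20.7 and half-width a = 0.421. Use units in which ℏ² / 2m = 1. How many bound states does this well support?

N = 2

The dimensionless depth is z₀ = a√(2mU₀)/ℏ = 0.421 × √(20.70) = 1.915.
The even/odd transcendental equations gain one root per π/2 in z₀, giving N = 1 + ⌊2z₀/π⌋ = 1 + ⌊1.219⌋ = 2.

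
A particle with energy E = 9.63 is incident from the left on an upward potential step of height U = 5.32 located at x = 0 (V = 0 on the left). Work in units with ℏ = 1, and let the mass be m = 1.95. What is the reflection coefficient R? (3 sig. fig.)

R = 0.0393

On each side the TISE gives plane waves with k = √(2m(E − V))/ℏ: k₁ = √(2·1.95·9.63) = 6.128, k₂ = √(2·1.95·4.31) = 4.100.
Matching ψ and ψ′ at x = 0 gives r = (k₁ − k₂)/(k₁ + k₂), so R = r² = 0.03933 and T = 1 − R = 0.9607.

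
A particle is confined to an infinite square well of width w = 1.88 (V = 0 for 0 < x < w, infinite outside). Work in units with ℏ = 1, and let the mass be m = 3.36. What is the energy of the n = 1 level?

The infinite-well eigenfunctions ψ_n = √(2/w) sin(nπx/w) vanish at both walls, giving E_n = n²π²ℏ²/(2mw²).
E_1 = 1² × π² / (2 × 3.36 × 1.88²) = 0.4155.

E = 0.416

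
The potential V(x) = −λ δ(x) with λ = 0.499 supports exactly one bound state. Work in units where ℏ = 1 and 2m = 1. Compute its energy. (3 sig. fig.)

E = -0.0623

The bound state is ψ(x) = √κ e^{−κ|x|}. The derivative jump ψ'(0⁺) − ψ'(0⁻) = −(2mλ/ℏ²)ψ(0) fixes κ = mλ/ℏ² = 0.2495.
Then E = −ℏ²κ²/(2m) = −mλ²/(2ℏ²) = -0.06225.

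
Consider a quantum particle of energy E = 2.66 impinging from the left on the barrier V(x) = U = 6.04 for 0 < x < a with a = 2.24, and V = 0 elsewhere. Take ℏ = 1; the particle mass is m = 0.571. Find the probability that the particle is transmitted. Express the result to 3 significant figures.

Since E < U the interior solution is evanescent with decay constant κ = √(2m(U − E))/ℏ = 1.965.
κa = 4.401, sinh(κa) = 40.76.
The exact tunnelling result is T⁻¹ = 1 + U² sinh²(κa) / [4E(U − E)] = 1686, so T = 0.000593.

T = 0.000593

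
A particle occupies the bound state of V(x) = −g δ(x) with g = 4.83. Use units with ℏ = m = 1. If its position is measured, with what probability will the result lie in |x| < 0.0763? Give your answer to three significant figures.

The normalised bound state is ψ = √κ e^{−κ|x|} with κ = mg/ℏ² = 4.830.
P(|x| < d) = ∫_{−d}^{d} κ e^{−2κ|x|} dx = 1 − e^{−2κd} = 1 − e^{−0.7371} = 0.5215.

P = 0.521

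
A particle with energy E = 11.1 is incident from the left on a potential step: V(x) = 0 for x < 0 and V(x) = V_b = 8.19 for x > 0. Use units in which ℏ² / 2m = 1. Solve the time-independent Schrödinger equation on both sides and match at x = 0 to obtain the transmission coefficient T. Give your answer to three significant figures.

T = 0.896

On each side the TISE gives plane waves with k = √(2m(E − V))/ℏ: k₁ = √(2·½·11.1) = 3.332, k₂ = √(2·½·2.91) = 1.706.
Continuity of ψ and ψ′ at the step yields the reflection amplitude r = (k₁ − k₂)/(k₁ + k₂) = 0.3227; thus R = |r|² = 0.1042, T = 0.8958.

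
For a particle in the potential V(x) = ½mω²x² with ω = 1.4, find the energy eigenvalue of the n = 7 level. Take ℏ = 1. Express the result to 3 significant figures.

E = 10.5

The oscillator eigenvalues are E_n = ℏω(n + ½), so E_7 = 1.4 × 7.5 = 10.50.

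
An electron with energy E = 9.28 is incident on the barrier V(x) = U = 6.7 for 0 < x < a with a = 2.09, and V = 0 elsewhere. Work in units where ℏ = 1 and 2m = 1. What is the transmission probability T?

T = 0.979

E > U: inside the barrier k₂ = √(2m(E − U))/ℏ = 1.606, k₂a = 3.357.
T = [1 + U² sin²(k₂a) / (4E(E − U))]⁻¹ = 1/1.021 = 0.979.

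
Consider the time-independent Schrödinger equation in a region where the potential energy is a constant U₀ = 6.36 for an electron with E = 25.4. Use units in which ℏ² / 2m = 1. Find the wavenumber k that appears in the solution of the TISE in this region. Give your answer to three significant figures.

With E > U₀ the solution is oscillatory, ψ ∝ e^{±ikx} with k = √(2m(E − U₀))/ℏ.
k = √(2 × 0.5 × 19.04) = 4.363.

k = 4.36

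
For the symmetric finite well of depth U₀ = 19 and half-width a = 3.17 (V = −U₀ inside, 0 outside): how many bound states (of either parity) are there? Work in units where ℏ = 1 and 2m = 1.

N = 9

Define the well-strength parameter z₀ = (a/ℏ)√(2mU₀) = 3.17 × √(2·0.5·19) = 13.82.
A new bound state (alternating even/odd) appears each time z₀ passes a multiple of π/2, so N = ⌊2z₀/π⌋ + 1 = ⌊8.797⌋ + 1 = 9.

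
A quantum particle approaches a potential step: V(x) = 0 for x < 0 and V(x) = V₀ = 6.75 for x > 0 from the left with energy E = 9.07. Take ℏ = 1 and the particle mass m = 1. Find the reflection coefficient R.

The wavenumbers are k₁ = √(2mE)/ℏ = 4.259 on the left and k₂ = √(2m(E − V₀))/ℏ = 2.154 on the right.
Continuity of ψ and ψ′ at the step yields the reflection amplitude r = (k₁ − k₂)/(k₁ + k₂) = 0.3282; thus R = |r|² = 0.1077, T = 0.8923.

R = 0.108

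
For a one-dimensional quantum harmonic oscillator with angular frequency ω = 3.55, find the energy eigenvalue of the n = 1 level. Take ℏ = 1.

E = 5.33

Using E_n = (n + ½)ℏω: E_1 = 1.5 × 3.55 = 5.325.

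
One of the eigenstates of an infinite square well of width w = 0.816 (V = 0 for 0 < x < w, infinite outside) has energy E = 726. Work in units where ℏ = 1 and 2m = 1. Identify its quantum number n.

From E_n = n²π²ℏ²/(2mw²) invert to n = √(2mw²E)/(πℏ).
n = (0.816/π) × √(2 × 0.5 × 726) = 6.999 → n = 7.

n = 7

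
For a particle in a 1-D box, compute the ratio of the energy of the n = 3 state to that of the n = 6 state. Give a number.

0.25

E_n = n²π²ℏ²/(2mL²) so the ratio is n₂²/n₁² = 9/36 = 0.25.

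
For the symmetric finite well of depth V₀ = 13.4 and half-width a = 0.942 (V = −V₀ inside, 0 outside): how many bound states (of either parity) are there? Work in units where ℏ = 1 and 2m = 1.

Define the well-strength parameter z₀ = (a/ℏ)√(2mV₀) = 0.942 × √(2·0.5·13.4) = 3.448.
A new bound state (alternating even/odd) appears each time z₀ passes a multiple of π/2, so N = ⌊2z₀/π⌋ + 1 = ⌊2.195⌋ + 1 = 3.

N = 3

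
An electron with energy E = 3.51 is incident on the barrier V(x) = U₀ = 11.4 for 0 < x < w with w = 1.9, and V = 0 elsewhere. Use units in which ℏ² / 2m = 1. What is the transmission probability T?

Since E < U₀ the interior solution is evanescent with decay constant κ = √(2m(U₀ − E))/ℏ = 2.809.
κw = 5.337, sinh(κw) = 103.9.
Matching ψ, ψ′ at both faces gives T = [1 + U₀² sinh²(κw) / (4E(U₀ − E))]⁻¹ = 1/12670 = 0.0000789.

T = 0.0000789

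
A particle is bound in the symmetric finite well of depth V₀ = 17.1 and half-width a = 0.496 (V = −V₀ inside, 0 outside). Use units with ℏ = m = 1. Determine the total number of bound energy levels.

N = 2

The dimensionless depth is z₀ = a√(2mV₀)/ℏ = 0.496 × √(34.20) = 2.901.
A new bound state (alternating even/odd) appears each time z₀ passes a multiple of π/2, so N = ⌊2z₀/π⌋ + 1 = ⌊1.847⌋ + 1 = 2.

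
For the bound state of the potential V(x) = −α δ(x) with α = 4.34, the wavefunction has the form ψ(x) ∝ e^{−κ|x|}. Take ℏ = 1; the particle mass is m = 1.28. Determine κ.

κ = 5.56

Integrating the TISE across x = 0 gives the cusp condition ψ'(0⁺) − ψ'(0⁻) = −(2mα/ℏ²)ψ(0).
With ψ ∝ e^{−κ|x|} this yields −2κ = −2mα/ℏ², so κ = mα/ℏ² = 5.555.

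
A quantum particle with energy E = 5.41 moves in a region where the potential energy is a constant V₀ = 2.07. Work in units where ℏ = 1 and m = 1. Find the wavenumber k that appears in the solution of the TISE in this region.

With E > V₀ the solution is oscillatory, ψ ∝ e^{±ikx} with k = √(2m(E − V₀))/ℏ.
k = √(2 × 1 × 3.34) = 2.585.

k = 2.58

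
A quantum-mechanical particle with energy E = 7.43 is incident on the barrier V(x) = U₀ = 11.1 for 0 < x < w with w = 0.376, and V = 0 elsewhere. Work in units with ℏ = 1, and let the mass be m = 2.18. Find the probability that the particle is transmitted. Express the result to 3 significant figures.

E < U₀: inside the barrier ψ ∝ e^{±κx} with κ = √(2m(U₀ − E))/ℏ = 4.000.
κw = 1.504, sinh(κw) = 2.139.
Matching ψ, ψ′ at both faces gives T = [1 + U₀² sinh²(κw) / (4E(U₀ − E))]⁻¹ = 1/6.168 = 0.162.

T = 0.162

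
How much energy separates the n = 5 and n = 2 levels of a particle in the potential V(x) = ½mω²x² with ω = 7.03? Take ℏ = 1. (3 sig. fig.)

ΔE = 21.1

E_n = ℏω(n + ½), so ΔE = (5 − 2) ℏω = 3 × 7.03 = 21.09.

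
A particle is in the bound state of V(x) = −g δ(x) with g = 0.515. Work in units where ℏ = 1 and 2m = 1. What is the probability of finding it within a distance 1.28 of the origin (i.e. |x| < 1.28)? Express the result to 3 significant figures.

P = 0.483

The normalised bound state is ψ = √κ e^{−κ|x|} with κ = mg/ℏ² = 0.2575.
P(|x| < d) = ∫_{−d}^{d} κ e^{−2κ|x|} dx = 1 − e^{−2κd} = 1 − e^{−0.6592} = 0.4827.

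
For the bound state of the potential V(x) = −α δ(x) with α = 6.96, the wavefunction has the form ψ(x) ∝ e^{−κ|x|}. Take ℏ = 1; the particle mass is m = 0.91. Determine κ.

Integrating the TISE across x = 0 gives the cusp condition ψ'(0⁺) − ψ'(0⁻) = −(2mα/ℏ²)ψ(0).
With ψ ∝ e^{−κ|x|} this yields −2κ = −2mα/ℏ², so κ = mα/ℏ² = 6.334.

κ = 6.33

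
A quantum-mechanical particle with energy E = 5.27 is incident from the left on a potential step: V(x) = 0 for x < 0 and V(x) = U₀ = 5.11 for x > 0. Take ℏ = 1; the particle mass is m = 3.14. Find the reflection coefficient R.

The wavenumbers are k₁ = √(2mE)/ℏ = 5.753 on the left and k₂ = √(2m(E − U₀))/ℏ = 1.002 on the right.
Matching ψ and ψ′ at x = 0 gives r = (k₁ − k₂)/(k₁ + k₂), so R = r² = 0.4945 and T = 1 − R = 0.5055.

R = 0.495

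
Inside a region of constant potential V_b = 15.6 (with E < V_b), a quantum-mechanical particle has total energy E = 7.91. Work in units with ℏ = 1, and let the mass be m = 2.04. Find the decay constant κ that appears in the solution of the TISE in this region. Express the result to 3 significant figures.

Since E < V_b the TISE in this region is ψ'' = κ²ψ with κ = √(2m(V_b − E))/ℏ.
κ = √(2 × 2.04 × 7.69) = 5.601.

κ = 5.60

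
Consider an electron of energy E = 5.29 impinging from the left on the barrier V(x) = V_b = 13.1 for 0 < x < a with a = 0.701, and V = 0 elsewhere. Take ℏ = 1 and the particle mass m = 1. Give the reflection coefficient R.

R = 0.985

E < V_b: inside the barrier ψ ∝ e^{±κx} with κ = √(2m(V_b − E))/ℏ = 3.952.
κa = 2.771, sinh(κa) = 7.952.
Matching ψ, ψ′ at both faces gives T = [1 + V_b² sinh²(κa) / (4E(V_b − E))]⁻¹ = 1/66.66 = 0.0150.
R = 1 − T = 0.985.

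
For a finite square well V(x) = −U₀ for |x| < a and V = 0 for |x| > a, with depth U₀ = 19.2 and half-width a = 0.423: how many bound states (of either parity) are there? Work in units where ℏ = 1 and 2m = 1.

Define the well-strength parameter z₀ = (a/ℏ)√(2mU₀) = 0.423 × √(2·0.5·19.2) = 1.853.
The even/odd transcendental equations gain one root per π/2 in z₀, giving N = 1 + ⌊2z₀/π⌋ = 1 + ⌊1.180⌋ = 2.

N = 2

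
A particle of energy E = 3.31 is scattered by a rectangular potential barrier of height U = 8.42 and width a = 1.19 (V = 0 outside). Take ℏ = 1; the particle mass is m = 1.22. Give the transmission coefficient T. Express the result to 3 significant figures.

T = 0.000855

Since E < U the interior solution is evanescent with decay constant κ = √(2m(U − E))/ℏ = 3.531.
κa = 4.202, sinh(κa) = 33.40.
The exact tunnelling result is T⁻¹ = 1 + U² sinh²(κa) / [4E(U − E)] = 1170, so T = 0.000855.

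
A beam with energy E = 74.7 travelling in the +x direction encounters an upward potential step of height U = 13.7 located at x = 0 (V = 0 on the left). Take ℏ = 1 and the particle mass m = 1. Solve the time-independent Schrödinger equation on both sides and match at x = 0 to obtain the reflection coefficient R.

R = 0.00256

The wavenumbers are k₁ = √(2mE)/ℏ = 12.22 on the left and k₂ = √(2m(E − U))/ℏ = 11.05 on the right.
Continuity of ψ and ψ′ at the step yields the reflection amplitude r = (k₁ − k₂)/(k₁ + k₂) = 0.05061; thus R = |r|² = 0.002561, T = 0.9974.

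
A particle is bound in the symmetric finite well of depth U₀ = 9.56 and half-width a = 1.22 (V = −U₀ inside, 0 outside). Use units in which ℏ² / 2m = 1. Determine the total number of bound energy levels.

N = 3

The dimensionless depth is z₀ = a√(2mU₀)/ℏ = 1.22 × √(9.560) = 3.772.
A new bound state (alternating even/odd) appears each time z₀ passes a multiple of π/2, so N = ⌊2z₀/π⌋ + 1 = ⌊2.401⌋ + 1 = 3.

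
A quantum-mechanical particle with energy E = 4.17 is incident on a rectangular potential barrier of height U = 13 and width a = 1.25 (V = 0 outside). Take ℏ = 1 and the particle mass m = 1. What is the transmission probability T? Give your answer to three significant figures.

E < U: inside the barrier ψ ∝ e^{±κx} with κ = √(2m(U − E))/ℏ = 4.202.
κa = 5.253, sinh(κa) = 95.56.
Matching ψ, ψ′ at both faces gives T = [1 + U² sinh²(κa) / (4E(U − E))]⁻¹ = 1/10480 = 0.0000954.

T = 0.0000954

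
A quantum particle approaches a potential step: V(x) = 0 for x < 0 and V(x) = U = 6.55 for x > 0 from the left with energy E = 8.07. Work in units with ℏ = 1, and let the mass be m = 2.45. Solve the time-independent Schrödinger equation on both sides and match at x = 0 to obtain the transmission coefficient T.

T = 0.844

The wavenumbers are k₁ = √(2mE)/ℏ = 6.288 on the left and k₂ = √(2m(E − U))/ℏ = 2.729 on the right.
Matching ψ and ψ′ at x = 0 gives r = (k₁ − k₂)/(k₁ + k₂), so R = r² = 0.1558 and T = 1 − R = 0.8442.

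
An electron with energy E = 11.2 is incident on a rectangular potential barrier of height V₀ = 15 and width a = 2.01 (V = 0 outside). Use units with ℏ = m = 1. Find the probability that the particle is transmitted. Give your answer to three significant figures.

T = 0.0000465

Since E < V₀ the interior solution is evanescent with decay constant κ = √(2m(V₀ − E))/ℏ = 2.757.
κa = 5.541, sinh(κa) = 127.5.
The exact tunnelling result is T⁻¹ = 1 + V₀² sinh²(κa) / [4E(V₀ − E)] = 21480, so T = 0.0000465.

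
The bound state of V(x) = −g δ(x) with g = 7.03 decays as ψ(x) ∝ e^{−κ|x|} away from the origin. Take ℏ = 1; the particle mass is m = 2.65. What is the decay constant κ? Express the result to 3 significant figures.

κ = 18.6

Integrate −(ℏ²/2m)ψ'' − gδ(x)ψ = Eψ from −ε to +ε: the ψ'' term gives ψ'(0⁺) − ψ'(0⁻) and the δ term gives −(2mg/ℏ²)ψ(0).
With ψ ∝ e^{−κ|x|} this yields −2κ = −2mg/ℏ², so κ = mg/ℏ² = 18.63.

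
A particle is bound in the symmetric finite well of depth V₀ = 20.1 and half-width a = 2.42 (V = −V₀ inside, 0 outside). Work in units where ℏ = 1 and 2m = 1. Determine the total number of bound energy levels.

N = 7

Define the well-strength parameter z₀ = (a/ℏ)√(2mV₀) = 2.42 × √(2·0.5·20.1) = 10.85.
The even/odd transcendental equations gain one root per π/2 in z₀, giving N = 1 + ⌊2z₀/π⌋ = 1 + ⌊6.907⌋ = 7.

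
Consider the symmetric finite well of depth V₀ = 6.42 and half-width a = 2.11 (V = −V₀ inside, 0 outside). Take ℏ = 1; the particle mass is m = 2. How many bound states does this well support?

The dimensionless depth is z₀ = a√(2mV₀)/ℏ = 2.11 × √(25.68) = 10.69.
A new bound state (alternating even/odd) appears each time z₀ passes a multiple of π/2, so N = ⌊2z₀/π⌋ + 1 = ⌊6.807⌋ + 1 = 7.

N = 7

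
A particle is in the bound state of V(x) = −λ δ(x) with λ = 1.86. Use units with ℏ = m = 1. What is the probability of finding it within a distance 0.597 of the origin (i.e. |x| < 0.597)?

The normalised bound state is ψ = √κ e^{−κ|x|} with κ = mλ/ℏ² = 1.860.
P(|x| < d) = ∫_{−d}^{d} κ e^{−2κ|x|} dx = 1 − e^{−2κd} = 1 − e^{−2.221} = 0.8915.

P = 0.891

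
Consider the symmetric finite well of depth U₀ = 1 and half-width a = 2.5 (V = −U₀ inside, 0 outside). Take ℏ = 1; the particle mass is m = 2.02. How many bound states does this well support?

The dimensionless depth is z₀ = a√(2mU₀)/ℏ = 2.5 × √(4.040) = 5.025.
A new bound state (alternating even/odd) appears each time z₀ passes a multiple of π/2, so N = ⌊2z₀/π⌋ + 1 = ⌊3.199⌋ + 1 = 4.

N = 4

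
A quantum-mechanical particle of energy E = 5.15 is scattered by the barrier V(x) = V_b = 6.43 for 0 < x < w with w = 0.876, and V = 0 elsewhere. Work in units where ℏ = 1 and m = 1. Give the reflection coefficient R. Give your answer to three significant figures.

R = 0.851

E < V_b: inside the barrier ψ ∝ e^{±κx} with κ = √(2m(V_b − E))/ℏ = 1.600.
κw = 1.402, sinh(κw) = 1.908.
Matching ψ, ψ′ at both faces gives T = [1 + V_b² sinh²(κw) / (4E(V_b − E))]⁻¹ = 1/6.707 = 0.149.
R = 1 − T = 0.851.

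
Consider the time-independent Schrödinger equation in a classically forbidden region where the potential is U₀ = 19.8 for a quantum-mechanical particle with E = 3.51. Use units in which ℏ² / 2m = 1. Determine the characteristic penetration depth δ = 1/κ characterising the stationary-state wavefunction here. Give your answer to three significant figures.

Since E < U₀ the TISE in this region is ψ'' = κ²ψ with κ = √(2m(U₀ − E))/ℏ.
κ = √(2 × 0.5 × 16.29) = 4.036. The penetration depth is δ = 1/κ = 0.248.

δ = 0.248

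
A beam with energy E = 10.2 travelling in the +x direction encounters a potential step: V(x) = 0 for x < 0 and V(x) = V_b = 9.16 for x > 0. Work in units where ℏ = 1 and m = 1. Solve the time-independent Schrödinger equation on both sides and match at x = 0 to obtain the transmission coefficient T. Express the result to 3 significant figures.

On each side the TISE gives plane waves with k = √(2m(E − V))/ℏ: k₁ = √(2·1·10.2) = 4.517, k₂ = √(2·1·1.04) = 1.442.
Matching ψ and ψ′ at x = 0 gives r = (k₁ − k₂)/(k₁ + k₂), so R = r² = 0.2662 and T = 1 − R = 0.7338.

T = 0.734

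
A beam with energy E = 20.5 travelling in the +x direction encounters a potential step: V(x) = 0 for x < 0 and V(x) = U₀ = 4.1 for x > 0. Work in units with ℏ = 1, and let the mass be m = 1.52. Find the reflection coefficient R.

R = 0.00311

On each side the TISE gives plane waves with k = √(2m(E − V))/ℏ: k₁ = √(2·1.52·20.5) = 7.894, k₂ = √(2·1.52·16.4) = 7.061.
Continuity of ψ and ψ′ at the step yields the reflection amplitude r = (k₁ − k₂)/(k₁ + k₂) = 0.05573; thus R = |r|² = 0.003106, T = 0.9969.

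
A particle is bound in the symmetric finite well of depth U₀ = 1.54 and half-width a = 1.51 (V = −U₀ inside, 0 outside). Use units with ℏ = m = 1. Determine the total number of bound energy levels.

N = 2

Define the well-strength parameter z₀ = (a/ℏ)√(2mU₀) = 1.51 × √(2·1·1.54) = 2.650.
A new bound state (alternating even/odd) appears each time z₀ passes a multiple of π/2, so N = ⌊2z₀/π⌋ + 1 = ⌊1.687⌋ + 1 = 2.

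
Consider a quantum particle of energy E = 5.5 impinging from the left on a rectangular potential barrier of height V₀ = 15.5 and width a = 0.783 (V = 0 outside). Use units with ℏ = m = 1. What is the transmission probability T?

T = 0.00332

Since E < V₀ the interior solution is evanescent with decay constant κ = √(2m(V₀ − E))/ℏ = 4.472.
κa = 3.502, sinh(κa) = 16.57.
Matching ψ, ψ′ at both faces gives T = [1 + V₀² sinh²(κa) / (4E(V₀ − E))]⁻¹ = 1/300.9 = 0.00332.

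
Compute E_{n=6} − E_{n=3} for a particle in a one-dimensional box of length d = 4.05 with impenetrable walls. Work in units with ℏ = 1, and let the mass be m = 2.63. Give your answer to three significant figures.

E_n = n²π²ℏ²/(2md²), so ΔE = (6² − 3²) π²ℏ²/(2md²).
ΔE = 27 × π² / (2 × 2.63 × 4.05²) = 3.089.

ΔE = 3.09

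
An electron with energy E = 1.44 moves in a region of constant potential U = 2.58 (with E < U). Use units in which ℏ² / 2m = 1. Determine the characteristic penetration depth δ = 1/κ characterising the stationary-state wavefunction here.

Since E < U the TISE in this region is ψ'' = κ²ψ with κ = √(2m(U − E))/ℏ.
κ = √(2 × 0.5 × 1.14) = 1.068. The penetration depth is δ = 1/κ = 0.937.

δ = 0.937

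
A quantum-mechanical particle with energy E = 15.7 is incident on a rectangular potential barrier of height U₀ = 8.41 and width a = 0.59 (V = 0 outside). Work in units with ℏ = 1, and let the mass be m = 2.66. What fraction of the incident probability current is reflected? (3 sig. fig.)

R = 0.0383

E > U₀: inside the barrier k₂ = √(2m(E − U₀))/ℏ = 6.228, k₂a = 3.674.
Matching at both interfaces gives T⁻¹ = 1 + U₀² sin²(k₂a) / [4E(E − U₀)] = 1.040, hence T = 0.962.
R = 1 − T = 0.0383.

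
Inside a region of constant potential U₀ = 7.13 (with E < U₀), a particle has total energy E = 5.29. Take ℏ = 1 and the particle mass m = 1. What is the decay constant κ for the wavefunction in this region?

Since E < U₀ the TISE in this region is ψ'' = κ²ψ with κ = √(2m(U₀ − E))/ℏ.
κ = √(2 × 1 × 1.84) = 1.918.

κ = 1.92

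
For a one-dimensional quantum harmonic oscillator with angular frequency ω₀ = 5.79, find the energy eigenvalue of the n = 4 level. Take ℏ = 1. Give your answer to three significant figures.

Using E_n = (n + ½)ℏω₀: E_4 = 4.5 × 5.79 = 26.06.

E = 26.1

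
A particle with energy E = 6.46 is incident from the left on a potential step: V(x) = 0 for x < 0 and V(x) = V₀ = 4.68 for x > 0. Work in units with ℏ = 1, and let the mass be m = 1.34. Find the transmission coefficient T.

The wavenumbers are k₁ = √(2mE)/ℏ = 4.161 on the left and k₂ = √(2m(E − V₀))/ℏ = 2.184 on the right.
Continuity of ψ and ψ′ at the step yields the reflection amplitude r = (k₁ − k₂)/(k₁ + k₂) = 0.3115; thus R = |r|² = 0.09706, T = 0.9029.

T = 0.903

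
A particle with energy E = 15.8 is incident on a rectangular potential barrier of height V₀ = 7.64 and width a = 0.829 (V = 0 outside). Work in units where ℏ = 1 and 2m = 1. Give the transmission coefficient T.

T = 0.948

E > V₀: inside the barrier k₂ = √(2m(E − V₀))/ℏ = 2.857, k₂a = 2.368.
T = [1 + V₀² sin²(k₂a) / (4E(E − V₀))]⁻¹ = 1/1.055 = 0.948.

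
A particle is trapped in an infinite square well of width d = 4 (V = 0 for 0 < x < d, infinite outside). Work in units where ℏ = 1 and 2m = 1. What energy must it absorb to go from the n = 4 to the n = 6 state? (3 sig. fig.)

E_n = n²π²ℏ²/(2md²), so ΔE = (6² − 4²) π²ℏ²/(2md²).
ΔE = 20 × π² / (2 × 0.5 × 4²) = 12.34.

ΔE = 12.3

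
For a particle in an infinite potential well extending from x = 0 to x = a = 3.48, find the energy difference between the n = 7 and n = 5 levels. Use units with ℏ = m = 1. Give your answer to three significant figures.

E_n = n²π²ℏ²/(2ma²), so ΔE = (7² − 5²) π²ℏ²/(2ma²).
ΔE = 24 × π² / (2 × 1 × 3.48²) = 9.780.

ΔE = 9.78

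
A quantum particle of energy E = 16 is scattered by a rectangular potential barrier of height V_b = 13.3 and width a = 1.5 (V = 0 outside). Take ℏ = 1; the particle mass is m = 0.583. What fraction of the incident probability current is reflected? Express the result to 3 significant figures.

R = 0.179

Above the barrier the interior wavenumber is k₂ = √(2m(E − V_b))/ℏ = 1.774, giving phase k₂a = 2.661.
Matching at both interfaces gives T⁻¹ = 1 + V_b² sin²(k₂a) / [4E(E − V_b)] = 1.218, hence T = 0.821.
R = 1 − T = 0.179.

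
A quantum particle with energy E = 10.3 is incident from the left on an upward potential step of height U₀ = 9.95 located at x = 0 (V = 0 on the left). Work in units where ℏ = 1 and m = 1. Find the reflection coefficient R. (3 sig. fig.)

The wavenumbers are k₁ = √(2mE)/ℏ = 4.539 on the left and k₂ = √(2m(E − U₀))/ℏ = 0.8367 on the right.
Matching ψ and ψ′ at x = 0 gives r = (k₁ − k₂)/(k₁ + k₂), so R = r² = 0.4743 and T = 1 − R = 0.5257.

R = 0.474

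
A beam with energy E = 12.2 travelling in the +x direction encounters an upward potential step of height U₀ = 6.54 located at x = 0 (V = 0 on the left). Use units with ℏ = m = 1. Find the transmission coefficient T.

The wavenumbers are k₁ = √(2mE)/ℏ = 4.940 on the left and k₂ = √(2m(E − U₀))/ℏ = 3.365 on the right.
Matching ψ and ψ′ at x = 0 gives r = (k₁ − k₂)/(k₁ + k₂), so R = r² = 0.03598 and T = 1 − R = 0.9640.

T = 0.964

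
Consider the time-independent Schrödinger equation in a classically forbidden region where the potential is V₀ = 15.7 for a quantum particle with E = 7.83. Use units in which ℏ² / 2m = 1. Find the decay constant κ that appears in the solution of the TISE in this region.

Since E < V₀ the TISE in this region is ψ'' = κ²ψ with κ = √(2m(V₀ − E))/ℏ.
κ = √(2 × 0.5 × 7.87) = 2.805.

κ = 2.81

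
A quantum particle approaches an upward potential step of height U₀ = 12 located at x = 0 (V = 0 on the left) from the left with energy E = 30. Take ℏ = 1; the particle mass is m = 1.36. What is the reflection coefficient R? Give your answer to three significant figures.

R = 0.0161

On each side the TISE gives plane waves with k = √(2m(E − V))/ℏ: k₁ = √(2·1.36·30) = 9.033, k₂ = √(2·1.36·18) = 6.997.
Matching ψ and ψ′ at x = 0 gives r = (k₁ − k₂)/(k₁ + k₂), so R = r² = 0.01613 and T = 1 − R = 0.9839.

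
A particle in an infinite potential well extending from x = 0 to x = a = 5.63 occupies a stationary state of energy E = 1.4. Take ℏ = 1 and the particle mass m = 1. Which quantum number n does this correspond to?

From E_n = n²π²ℏ²/(2ma²) invert to n = √(2ma²E)/(πℏ).
n = (5.63/π) × √(2 × 1 × 1.4) = 2.999 → n = 3.

n = 3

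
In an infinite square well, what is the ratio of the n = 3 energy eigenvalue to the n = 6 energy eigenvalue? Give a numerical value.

0.25

E_n = n²π²ℏ²/(2mL²) so the ratio is n₂²/n₁² = 9/36 = 0.25.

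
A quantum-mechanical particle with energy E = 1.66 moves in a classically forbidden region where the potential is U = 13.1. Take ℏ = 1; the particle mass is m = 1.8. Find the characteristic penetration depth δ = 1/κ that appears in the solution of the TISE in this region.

Since E < U the TISE in this region is ψ'' = κ²ψ with κ = √(2m(U − E))/ℏ.
κ = √(2 × 1.8 × 11.44) = 6.417. The penetration depth is δ = 1/κ = 0.156.

δ = 0.156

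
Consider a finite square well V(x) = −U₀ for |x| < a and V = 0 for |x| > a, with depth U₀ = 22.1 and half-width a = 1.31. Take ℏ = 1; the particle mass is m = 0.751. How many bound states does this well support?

N = 5

The dimensionless depth is z₀ = a√(2mU₀)/ℏ = 1.31 × √(33.19) = 7.547.
The even/odd transcendental equations gain one root per π/2 in z₀, giving N = 1 + ⌊2z₀/π⌋ = 1 + ⌊4.805⌋ = 5.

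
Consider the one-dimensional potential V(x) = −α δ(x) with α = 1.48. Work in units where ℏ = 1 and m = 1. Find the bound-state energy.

E = -1.10

The bound state is ψ(x) = √κ e^{−κ|x|}. The derivative jump ψ'(0⁺) − ψ'(0⁻) = −(2mα/ℏ²)ψ(0) fixes κ = mα/ℏ² = 1.480.
Then E = −ℏ²κ²/(2m) = −mα²/(2ℏ²) = -1.095.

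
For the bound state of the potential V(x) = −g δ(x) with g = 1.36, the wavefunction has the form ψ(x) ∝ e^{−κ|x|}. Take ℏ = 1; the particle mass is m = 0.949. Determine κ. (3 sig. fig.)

κ = 1.29

Integrating the TISE across x = 0 gives the cusp condition ψ'(0⁺) − ψ'(0⁻) = −(2mg/ℏ²)ψ(0).
With ψ ∝ e^{−κ|x|} this yields −2κ = −2mg/ℏ², so κ = mg/ℏ² = 1.291.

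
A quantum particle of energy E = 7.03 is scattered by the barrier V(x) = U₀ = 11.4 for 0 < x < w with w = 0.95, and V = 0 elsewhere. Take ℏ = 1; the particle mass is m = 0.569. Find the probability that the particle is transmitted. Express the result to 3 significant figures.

Since E < U₀ the interior solution is evanescent with decay constant κ = √(2m(U₀ − E))/ℏ = 2.230.
κw = 2.119, sinh(κw) = 4.099.
Matching ψ, ψ′ at both faces gives T = [1 + U₀² sinh²(κw) / (4E(U₀ − E))]⁻¹ = 1/18.77 = 0.0533.

T = 0.0533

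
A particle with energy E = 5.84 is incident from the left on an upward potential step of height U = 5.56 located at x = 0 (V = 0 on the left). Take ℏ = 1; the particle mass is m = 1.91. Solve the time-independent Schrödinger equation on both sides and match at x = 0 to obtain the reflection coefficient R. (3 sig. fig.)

R = 0.411

On each side the TISE gives plane waves with k = √(2m(E − V))/ℏ: k₁ = √(2·1.91·5.84) = 4.723, k₂ = √(2·1.91·0.28) = 1.034.
Continuity of ψ and ψ′ at the step yields the reflection amplitude r = (k₁ − k₂)/(k₁ + k₂) = 0.6407; thus R = |r|² = 0.4105, T = 0.5895.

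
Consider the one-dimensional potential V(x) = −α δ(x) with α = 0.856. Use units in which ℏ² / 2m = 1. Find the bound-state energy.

E = -0.183

For x ≠ 0 the bound state is ψ ∝ e^{−κ|x|}; integrating the TISE across the delta gives the cusp condition 2κ = 2mα/ℏ², so κ = 0.4280.
Then E = −ℏ²κ²/(2m) = −mα²/(2ℏ²) = -0.1832.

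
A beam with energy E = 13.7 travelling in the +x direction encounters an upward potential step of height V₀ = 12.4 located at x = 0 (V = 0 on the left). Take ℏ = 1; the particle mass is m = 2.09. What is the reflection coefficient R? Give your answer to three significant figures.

R = 0.280

The wavenumbers are k₁ = √(2mE)/ℏ = 7.567 on the left and k₂ = √(2m(E − V₀))/ℏ = 2.331 on the right.
Matching ψ and ψ′ at x = 0 gives r = (k₁ − k₂)/(k₁ + k₂), so R = r² = 0.2798 and T = 1 − R = 0.7202.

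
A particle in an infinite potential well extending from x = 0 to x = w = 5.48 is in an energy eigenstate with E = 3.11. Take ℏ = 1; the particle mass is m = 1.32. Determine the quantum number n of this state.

From E_n = n²π²ℏ²/(2mw²) invert to n = √(2mw²E)/(πℏ).
n = (5.48/π) × √(2 × 1.32 × 3.11) = 4.998 → n = 5.

n = 5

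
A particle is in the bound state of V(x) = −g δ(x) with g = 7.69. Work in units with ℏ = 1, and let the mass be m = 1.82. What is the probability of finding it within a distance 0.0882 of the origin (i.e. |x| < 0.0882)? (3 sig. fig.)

P = 0.915

The normalised bound state is ψ = √κ e^{−κ|x|} with κ = mg/ℏ² = 14.00.
P(|x| < d) = ∫_{−d}^{d} κ e^{−2κ|x|} dx = 1 − e^{−2κd} = 1 − e^{−2.469} = 0.9153.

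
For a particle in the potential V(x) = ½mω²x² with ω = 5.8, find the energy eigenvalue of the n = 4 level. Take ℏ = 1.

E = 26.1

The oscillator eigenvalues are E_n = ℏω(n + ½), so E_4 = 5.8 × 4.5 = 26.10.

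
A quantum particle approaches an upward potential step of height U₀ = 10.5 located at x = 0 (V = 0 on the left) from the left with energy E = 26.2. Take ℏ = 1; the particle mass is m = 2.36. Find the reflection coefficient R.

R = 0.0162

On each side the TISE gives plane waves with k = √(2m(E − V))/ℏ: k₁ = √(2·2.36·26.2) = 11.12, k₂ = √(2·2.36·15.7) = 8.608.
Continuity of ψ and ψ′ at the step yields the reflection amplitude r = (k₁ − k₂)/(k₁ + k₂) = 0.1273; thus R = |r|² = 0.01621, T = 0.9838.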